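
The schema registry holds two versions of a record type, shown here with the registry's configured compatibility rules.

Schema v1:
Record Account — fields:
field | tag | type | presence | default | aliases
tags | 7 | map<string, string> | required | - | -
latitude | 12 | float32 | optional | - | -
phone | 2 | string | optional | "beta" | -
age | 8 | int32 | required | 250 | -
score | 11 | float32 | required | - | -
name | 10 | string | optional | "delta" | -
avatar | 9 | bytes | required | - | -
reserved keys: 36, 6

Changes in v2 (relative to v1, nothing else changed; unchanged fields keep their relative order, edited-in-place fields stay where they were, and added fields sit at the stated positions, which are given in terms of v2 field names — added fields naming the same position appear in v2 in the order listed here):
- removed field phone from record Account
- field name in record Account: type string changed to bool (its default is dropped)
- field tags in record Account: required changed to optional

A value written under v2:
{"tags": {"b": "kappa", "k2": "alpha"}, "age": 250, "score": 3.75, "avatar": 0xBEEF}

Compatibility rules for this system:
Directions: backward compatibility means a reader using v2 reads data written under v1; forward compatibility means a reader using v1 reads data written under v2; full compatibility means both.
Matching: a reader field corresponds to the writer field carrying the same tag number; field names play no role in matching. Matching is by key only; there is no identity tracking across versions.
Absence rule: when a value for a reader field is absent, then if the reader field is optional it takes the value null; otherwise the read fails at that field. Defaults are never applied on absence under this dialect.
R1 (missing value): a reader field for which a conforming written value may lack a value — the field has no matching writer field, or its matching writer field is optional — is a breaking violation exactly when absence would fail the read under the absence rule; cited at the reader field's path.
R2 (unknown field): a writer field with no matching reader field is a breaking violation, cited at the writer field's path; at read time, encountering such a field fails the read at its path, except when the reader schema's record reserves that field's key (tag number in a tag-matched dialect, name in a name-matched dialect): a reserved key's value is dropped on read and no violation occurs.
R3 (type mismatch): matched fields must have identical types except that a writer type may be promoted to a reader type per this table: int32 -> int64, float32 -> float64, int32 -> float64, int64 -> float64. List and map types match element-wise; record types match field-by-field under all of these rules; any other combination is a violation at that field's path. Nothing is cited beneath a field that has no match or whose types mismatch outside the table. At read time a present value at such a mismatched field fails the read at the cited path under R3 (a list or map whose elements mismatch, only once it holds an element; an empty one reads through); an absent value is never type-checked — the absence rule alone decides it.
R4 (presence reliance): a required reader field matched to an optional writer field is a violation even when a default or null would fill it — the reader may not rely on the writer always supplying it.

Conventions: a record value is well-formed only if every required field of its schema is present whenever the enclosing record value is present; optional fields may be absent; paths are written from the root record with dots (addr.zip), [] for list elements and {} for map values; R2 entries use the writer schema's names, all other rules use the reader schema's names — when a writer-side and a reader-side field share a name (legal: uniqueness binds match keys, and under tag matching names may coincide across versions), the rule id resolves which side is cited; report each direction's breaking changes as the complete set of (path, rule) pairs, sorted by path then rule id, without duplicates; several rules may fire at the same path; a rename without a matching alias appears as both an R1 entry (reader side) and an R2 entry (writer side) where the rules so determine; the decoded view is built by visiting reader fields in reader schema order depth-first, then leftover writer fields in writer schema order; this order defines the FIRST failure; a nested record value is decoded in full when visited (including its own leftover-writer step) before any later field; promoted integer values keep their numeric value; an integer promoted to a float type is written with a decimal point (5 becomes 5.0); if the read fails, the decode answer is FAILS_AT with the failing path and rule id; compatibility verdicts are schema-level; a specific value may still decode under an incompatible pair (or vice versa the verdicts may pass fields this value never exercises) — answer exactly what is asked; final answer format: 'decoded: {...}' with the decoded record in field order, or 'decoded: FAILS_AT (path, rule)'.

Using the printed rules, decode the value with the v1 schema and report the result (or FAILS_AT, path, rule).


arrows below run writer -> reader for Account
decode (reader v1):
  tags := {"b": "kappa", "k2": "alpha"}
  latitude := null (absent, optional -> null)
  phone := null (absent, optional -> null)
  age := 250
  score := 3.75
  name := null (absent, optional -> null)
  avatar := 0xBEEF
  => decoded: {"tags": {"b": "kappa", "k2": "alpha"}, "latitude": null, "phone": null, "age": 250, "score": 3.75, "name": null, "avatar": 0xBEEF}
diffs on Account not affecting the asked answer:
  removed field phone from record Account -> matters for Account compatibility verdicts, not for this value's decode
  field name in record Account: type string changed to bool (its default is dropped) -> matters for Account compatibility verdicts, not for this value's decode
  field tags in record Account: required changed to optional -> matters for Account compatibility verdicts, not for this value's decode

decoded: {"tags": {"b": "kappa", "k2": "alpha"}, "latitude": null, "phone": null, "age": 250, "score": 3.75, "name": null, "avatar": 0xBEEF}


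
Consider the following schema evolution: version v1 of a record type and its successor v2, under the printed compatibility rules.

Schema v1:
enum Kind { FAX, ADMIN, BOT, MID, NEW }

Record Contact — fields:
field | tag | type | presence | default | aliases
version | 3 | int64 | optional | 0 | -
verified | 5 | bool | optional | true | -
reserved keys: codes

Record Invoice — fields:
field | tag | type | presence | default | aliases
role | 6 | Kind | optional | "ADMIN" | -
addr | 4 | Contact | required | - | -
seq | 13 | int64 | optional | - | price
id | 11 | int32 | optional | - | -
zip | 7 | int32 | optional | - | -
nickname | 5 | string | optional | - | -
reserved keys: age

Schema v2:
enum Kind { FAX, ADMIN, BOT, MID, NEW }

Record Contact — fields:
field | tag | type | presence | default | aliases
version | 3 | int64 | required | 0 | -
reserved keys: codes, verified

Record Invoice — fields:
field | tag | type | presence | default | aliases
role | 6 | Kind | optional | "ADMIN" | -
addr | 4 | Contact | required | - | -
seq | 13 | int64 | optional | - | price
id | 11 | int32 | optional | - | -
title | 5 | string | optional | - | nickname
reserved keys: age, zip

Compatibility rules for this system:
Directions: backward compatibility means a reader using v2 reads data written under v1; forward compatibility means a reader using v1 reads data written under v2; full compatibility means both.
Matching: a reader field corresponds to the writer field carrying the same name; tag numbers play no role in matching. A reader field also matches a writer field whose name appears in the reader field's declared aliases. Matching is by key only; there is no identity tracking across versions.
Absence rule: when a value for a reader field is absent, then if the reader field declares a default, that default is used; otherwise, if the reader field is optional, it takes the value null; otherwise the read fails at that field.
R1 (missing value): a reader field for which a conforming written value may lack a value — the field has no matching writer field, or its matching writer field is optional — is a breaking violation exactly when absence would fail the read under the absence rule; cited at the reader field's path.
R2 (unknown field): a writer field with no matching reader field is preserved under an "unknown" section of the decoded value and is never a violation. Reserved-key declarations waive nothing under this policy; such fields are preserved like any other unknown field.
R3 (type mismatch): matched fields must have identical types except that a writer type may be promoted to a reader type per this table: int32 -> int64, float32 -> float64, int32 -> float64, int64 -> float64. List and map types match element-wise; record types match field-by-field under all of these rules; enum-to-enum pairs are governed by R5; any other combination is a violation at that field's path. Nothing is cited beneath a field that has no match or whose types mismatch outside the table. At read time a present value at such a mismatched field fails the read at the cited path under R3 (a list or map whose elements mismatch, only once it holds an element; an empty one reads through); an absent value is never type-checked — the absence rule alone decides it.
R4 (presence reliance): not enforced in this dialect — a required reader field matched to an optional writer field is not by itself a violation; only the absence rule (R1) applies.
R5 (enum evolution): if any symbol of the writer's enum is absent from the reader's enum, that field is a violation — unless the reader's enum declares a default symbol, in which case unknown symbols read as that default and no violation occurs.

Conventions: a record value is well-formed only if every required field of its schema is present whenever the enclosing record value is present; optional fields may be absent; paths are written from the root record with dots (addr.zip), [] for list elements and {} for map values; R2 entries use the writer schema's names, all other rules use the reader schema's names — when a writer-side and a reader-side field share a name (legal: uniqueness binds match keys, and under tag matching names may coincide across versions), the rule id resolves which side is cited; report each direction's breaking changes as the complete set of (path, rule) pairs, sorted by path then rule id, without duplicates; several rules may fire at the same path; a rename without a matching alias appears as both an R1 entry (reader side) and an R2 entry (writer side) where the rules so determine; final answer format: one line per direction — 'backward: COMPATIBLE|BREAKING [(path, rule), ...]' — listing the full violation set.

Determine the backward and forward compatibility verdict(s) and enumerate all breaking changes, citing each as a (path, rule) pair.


backward: COMPATIBLE []; forward: COMPATIBLE []

each type pair in Invoice: writer, then reader
checking backward for Invoice: reader v2 against writer v1:
  writer optional, Kind -> Kind: reader role maps from writer role
  writer required, Contact -> Contact: reader addr maps from writer addr
  writer optional, int64 -> int64: reader seq maps from writer seq
  writer optional, int32 -> int32: reader id maps from writer id
  writer optional, string -> string: reader title maps from writer nickname
  zip (writer side), unknown to reader
  writer optional, int64 -> int64: reader addr.version maps from writer addr.version
  addr.verified (writer side), unknown to reader
  nothing fires on Invoice: backward is COMPATIBLE
checking forward for Invoice: reader v1 against writer v2:
  writer optional, Kind -> Kind: reader role maps from writer role
  writer required, Contact -> Contact: reader addr maps from writer addr
  writer optional, int64 -> int64: reader seq maps from writer seq
  writer optional, int32 -> int32: reader id maps from writer id
  zip has no writer counterpart
  nickname has no writer counterpart
  title (writer side), unknown to reader
  writer required, int64 -> int64: reader addr.version maps from writer addr.version
  addr.verified has no writer counterpart
  nothing fires on Invoice: forward is COMPATIBLE


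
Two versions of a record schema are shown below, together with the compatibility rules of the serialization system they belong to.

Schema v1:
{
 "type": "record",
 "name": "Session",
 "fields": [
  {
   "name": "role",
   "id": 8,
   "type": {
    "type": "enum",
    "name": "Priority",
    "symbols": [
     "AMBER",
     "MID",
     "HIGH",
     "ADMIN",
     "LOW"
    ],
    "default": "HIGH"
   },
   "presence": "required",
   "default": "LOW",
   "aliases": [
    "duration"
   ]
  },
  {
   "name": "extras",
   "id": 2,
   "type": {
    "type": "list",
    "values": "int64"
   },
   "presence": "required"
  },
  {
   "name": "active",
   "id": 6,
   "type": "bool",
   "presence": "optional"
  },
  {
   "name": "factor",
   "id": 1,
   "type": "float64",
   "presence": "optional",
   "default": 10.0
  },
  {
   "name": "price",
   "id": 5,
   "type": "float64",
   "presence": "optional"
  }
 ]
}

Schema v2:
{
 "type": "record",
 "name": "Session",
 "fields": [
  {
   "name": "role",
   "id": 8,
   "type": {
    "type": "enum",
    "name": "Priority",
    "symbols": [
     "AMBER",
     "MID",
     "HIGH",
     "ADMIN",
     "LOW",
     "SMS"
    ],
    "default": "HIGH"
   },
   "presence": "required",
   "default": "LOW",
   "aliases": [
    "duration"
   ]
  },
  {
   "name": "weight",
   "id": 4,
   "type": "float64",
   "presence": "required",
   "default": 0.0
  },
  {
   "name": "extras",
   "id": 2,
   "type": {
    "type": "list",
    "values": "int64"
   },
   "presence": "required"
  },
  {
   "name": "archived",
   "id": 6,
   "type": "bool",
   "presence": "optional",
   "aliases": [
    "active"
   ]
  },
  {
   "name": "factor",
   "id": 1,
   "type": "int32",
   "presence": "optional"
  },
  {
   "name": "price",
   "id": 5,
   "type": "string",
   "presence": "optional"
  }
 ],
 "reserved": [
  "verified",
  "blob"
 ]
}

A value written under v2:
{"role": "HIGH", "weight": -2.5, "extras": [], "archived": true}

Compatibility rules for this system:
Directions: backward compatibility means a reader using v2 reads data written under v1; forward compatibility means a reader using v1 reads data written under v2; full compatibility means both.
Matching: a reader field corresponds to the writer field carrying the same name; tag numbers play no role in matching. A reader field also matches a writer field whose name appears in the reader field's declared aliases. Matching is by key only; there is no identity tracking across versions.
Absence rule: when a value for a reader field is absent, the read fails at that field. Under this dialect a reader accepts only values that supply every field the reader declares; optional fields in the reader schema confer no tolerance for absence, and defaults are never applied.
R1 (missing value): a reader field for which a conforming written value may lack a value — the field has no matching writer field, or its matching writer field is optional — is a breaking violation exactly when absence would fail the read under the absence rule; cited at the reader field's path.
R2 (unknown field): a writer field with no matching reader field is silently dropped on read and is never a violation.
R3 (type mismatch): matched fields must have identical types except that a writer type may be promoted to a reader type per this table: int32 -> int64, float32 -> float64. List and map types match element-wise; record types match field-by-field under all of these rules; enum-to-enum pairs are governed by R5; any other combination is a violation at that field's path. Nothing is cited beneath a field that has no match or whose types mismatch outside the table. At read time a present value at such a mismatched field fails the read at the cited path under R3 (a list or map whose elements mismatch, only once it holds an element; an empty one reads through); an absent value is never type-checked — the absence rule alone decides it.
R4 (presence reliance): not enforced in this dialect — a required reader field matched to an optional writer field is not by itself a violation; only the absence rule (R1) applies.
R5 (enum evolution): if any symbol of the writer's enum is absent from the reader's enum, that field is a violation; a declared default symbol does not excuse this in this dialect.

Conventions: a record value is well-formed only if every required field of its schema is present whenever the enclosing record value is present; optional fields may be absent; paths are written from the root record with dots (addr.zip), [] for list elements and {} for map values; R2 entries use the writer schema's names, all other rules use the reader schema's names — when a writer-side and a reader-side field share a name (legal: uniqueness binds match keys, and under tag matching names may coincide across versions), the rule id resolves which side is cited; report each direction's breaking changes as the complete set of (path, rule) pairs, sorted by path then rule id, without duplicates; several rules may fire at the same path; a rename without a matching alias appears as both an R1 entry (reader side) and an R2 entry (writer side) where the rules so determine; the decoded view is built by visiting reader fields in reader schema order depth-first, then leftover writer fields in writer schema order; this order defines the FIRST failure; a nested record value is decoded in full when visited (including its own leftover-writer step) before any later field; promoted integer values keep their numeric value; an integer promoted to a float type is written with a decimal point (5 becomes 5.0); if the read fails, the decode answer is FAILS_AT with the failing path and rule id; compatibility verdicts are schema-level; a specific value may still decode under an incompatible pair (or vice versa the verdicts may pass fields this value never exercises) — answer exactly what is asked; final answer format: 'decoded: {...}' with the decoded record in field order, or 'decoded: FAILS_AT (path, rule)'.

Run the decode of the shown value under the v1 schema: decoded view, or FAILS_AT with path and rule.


decoded: FAILS_AT (active, R1)

arrows below run writer -> reader for Session
decode walk for Session under reader schema v1:
  role := "HIGH"
  extras := []
  read fails at active under R1 (no fill)
  => FAILS_AT (active, R1)
the other Session changes do not affect what is asked:
  added field weight to record Session: required float64, tag 4, default 0.0 (in v2 it sits immediately before extras) -> shifts the Session verdicts, not this decode
  enum Priority (field role in record Session): symbol SMS added -> shifts the Session verdicts, not this decode
  field price in record Session: type float64 changed to string -> shifts the Session verdicts, not this decode
  field factor in record Session: type float64 changed to int32 (its default is dropped) -> shifts the Session verdicts, not this decode


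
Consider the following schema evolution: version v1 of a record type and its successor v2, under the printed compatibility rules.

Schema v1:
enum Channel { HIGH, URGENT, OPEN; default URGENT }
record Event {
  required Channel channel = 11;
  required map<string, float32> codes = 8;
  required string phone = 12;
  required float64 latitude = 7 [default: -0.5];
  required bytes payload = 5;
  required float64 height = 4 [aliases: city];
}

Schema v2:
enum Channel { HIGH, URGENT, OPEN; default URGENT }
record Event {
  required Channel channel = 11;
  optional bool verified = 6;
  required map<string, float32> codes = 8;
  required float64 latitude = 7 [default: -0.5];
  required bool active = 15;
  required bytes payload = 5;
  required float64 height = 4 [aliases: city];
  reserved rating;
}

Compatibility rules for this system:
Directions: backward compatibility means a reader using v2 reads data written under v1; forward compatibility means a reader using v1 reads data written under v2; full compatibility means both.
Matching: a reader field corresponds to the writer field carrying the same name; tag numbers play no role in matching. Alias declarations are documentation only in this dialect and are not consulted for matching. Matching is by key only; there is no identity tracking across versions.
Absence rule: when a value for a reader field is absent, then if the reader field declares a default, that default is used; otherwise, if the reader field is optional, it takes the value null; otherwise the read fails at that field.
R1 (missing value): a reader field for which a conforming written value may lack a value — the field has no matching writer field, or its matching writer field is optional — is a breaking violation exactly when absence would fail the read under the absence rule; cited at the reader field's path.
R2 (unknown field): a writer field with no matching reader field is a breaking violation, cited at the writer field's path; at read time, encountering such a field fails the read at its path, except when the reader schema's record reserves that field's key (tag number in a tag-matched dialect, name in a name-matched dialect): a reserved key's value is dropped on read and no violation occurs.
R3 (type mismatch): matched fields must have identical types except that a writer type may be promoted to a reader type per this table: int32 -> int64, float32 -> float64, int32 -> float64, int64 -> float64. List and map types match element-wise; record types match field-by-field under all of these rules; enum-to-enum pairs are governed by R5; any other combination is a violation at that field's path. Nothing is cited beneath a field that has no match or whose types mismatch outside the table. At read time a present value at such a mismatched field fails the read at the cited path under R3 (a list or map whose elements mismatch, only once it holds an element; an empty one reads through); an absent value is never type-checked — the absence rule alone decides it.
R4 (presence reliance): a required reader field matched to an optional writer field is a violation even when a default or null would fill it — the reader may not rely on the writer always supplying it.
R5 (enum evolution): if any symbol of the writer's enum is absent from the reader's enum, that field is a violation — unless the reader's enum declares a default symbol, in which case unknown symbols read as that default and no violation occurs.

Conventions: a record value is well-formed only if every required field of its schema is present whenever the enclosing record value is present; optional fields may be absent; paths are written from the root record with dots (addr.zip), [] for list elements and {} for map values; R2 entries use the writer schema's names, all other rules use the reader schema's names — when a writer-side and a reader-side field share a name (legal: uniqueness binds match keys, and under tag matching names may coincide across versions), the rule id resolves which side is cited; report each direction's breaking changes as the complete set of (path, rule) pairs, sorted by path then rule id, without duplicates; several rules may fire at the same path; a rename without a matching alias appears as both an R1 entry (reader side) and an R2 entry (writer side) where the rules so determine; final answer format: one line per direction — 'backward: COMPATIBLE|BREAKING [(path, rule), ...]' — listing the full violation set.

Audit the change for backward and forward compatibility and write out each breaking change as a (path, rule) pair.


in Event below, arrows point writer -> reader
backward pass over Event, reader schema v2, writer schema v1:
  writer required, Channel -> Channel: reader channel maps from writer channel
  verified: no writer-side match
  writer required, map<string, float32> -> map<string, float32>: reader codes maps from writer codes
  writer required, float64 -> float64: reader latitude maps from writer latitude
  active: no writer-side match
  writer required, bytes -> bytes: reader payload maps from writer payload
  writer required, float64 -> float64: reader height maps from writer height
  leftover writer field: phone
  violation R1 at active
  violation R2 at phone
  => 2 violation(s): backward is BREAKING for Event
forward pass over Event, reader schema v1, writer schema v2:
  writer required, Channel -> Channel: reader channel maps from writer channel
  writer required, map<string, float32> -> map<string, float32>: reader codes maps from writer codes
  phone: no writer-side match
  writer required, float64 -> float64: reader latitude maps from writer latitude
  writer required, bytes -> bytes: reader payload maps from writer payload
  writer required, float64 -> float64: reader height maps from writer height
  leftover writer field: verified
  leftover writer field: active
  violation R2 at active
  violation R1 at phone
  violation R2 at verified
  => 3 violation(s): forward is BREAKING for Event

backward: BREAKING [(active, R1), (phone, R2)]; forward: BREAKING [(active, R2), (phone, R1), (verified, R2)]


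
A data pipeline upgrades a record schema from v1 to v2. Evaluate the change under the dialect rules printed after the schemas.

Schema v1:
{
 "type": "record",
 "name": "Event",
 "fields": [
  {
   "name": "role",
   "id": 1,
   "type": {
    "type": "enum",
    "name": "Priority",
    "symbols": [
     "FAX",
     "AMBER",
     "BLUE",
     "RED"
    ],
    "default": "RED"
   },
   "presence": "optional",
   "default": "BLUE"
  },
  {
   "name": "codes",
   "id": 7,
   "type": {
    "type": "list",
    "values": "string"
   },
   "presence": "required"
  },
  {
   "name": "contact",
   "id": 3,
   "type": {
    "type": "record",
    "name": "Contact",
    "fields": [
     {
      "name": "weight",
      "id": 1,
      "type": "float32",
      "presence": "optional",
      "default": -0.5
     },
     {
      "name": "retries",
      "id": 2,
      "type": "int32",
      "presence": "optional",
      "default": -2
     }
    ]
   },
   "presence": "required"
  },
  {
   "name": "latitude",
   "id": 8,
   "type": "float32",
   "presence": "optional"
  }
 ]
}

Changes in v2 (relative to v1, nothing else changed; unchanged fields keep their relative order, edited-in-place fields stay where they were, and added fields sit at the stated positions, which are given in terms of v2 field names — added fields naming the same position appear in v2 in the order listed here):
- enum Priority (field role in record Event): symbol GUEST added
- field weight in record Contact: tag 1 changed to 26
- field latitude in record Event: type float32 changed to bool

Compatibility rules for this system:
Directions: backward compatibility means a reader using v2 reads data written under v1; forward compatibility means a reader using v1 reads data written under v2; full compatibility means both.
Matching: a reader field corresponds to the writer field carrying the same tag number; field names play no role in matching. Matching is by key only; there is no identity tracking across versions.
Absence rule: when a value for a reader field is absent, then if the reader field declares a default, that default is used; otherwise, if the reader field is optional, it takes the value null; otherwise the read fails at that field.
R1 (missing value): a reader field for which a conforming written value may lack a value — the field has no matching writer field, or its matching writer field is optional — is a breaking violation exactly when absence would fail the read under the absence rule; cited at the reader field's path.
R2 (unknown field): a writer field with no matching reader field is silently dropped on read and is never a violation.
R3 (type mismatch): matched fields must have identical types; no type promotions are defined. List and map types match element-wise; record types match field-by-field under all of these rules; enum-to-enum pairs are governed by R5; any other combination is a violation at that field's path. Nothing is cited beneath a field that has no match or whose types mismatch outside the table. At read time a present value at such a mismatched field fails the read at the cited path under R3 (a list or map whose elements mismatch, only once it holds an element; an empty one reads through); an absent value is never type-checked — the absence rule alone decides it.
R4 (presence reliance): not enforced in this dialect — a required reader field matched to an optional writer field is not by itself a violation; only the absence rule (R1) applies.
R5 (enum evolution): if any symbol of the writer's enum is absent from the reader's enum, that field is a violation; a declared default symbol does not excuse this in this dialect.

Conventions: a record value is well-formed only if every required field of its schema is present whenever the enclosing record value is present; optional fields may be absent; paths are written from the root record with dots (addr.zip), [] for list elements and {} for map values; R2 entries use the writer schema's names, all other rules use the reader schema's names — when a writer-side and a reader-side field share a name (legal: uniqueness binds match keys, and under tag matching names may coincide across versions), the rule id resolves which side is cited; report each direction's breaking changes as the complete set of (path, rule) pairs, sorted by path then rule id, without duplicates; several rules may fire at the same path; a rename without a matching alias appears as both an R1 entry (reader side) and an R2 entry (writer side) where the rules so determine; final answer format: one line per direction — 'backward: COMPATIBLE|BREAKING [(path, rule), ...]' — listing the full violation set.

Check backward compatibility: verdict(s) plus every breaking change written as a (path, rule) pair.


the writer's type comes first in each Event pair
backward analysis of Event with v2 as reader and v1 as writer:
  role: Priority -> Priority, writer optional; from role
  codes: list<string> -> list<string>, writer required; from codes
  contact: Contact -> Contact, writer required; from contact
  latitude: float32 -> bool, writer optional; from latitude
  contact.weight: no writer match
  contact.retries: int32 -> int32, writer optional; from contact.retries
  writer contact.weight: unknown to reader
  R3 fires at latitude
  => backward: BREAKING (1)
checking off the Event differences that do not matter here:
  enum Priority (field role in record Event): symbol GUEST added -> fires only in the forward direction of Event, which is not asked here
  field weight in record Contact: tag 1 changed to 26 -> fires no rule on Event, leaving the asked answer as it is

backward: BREAKING [(latitude, R3)]


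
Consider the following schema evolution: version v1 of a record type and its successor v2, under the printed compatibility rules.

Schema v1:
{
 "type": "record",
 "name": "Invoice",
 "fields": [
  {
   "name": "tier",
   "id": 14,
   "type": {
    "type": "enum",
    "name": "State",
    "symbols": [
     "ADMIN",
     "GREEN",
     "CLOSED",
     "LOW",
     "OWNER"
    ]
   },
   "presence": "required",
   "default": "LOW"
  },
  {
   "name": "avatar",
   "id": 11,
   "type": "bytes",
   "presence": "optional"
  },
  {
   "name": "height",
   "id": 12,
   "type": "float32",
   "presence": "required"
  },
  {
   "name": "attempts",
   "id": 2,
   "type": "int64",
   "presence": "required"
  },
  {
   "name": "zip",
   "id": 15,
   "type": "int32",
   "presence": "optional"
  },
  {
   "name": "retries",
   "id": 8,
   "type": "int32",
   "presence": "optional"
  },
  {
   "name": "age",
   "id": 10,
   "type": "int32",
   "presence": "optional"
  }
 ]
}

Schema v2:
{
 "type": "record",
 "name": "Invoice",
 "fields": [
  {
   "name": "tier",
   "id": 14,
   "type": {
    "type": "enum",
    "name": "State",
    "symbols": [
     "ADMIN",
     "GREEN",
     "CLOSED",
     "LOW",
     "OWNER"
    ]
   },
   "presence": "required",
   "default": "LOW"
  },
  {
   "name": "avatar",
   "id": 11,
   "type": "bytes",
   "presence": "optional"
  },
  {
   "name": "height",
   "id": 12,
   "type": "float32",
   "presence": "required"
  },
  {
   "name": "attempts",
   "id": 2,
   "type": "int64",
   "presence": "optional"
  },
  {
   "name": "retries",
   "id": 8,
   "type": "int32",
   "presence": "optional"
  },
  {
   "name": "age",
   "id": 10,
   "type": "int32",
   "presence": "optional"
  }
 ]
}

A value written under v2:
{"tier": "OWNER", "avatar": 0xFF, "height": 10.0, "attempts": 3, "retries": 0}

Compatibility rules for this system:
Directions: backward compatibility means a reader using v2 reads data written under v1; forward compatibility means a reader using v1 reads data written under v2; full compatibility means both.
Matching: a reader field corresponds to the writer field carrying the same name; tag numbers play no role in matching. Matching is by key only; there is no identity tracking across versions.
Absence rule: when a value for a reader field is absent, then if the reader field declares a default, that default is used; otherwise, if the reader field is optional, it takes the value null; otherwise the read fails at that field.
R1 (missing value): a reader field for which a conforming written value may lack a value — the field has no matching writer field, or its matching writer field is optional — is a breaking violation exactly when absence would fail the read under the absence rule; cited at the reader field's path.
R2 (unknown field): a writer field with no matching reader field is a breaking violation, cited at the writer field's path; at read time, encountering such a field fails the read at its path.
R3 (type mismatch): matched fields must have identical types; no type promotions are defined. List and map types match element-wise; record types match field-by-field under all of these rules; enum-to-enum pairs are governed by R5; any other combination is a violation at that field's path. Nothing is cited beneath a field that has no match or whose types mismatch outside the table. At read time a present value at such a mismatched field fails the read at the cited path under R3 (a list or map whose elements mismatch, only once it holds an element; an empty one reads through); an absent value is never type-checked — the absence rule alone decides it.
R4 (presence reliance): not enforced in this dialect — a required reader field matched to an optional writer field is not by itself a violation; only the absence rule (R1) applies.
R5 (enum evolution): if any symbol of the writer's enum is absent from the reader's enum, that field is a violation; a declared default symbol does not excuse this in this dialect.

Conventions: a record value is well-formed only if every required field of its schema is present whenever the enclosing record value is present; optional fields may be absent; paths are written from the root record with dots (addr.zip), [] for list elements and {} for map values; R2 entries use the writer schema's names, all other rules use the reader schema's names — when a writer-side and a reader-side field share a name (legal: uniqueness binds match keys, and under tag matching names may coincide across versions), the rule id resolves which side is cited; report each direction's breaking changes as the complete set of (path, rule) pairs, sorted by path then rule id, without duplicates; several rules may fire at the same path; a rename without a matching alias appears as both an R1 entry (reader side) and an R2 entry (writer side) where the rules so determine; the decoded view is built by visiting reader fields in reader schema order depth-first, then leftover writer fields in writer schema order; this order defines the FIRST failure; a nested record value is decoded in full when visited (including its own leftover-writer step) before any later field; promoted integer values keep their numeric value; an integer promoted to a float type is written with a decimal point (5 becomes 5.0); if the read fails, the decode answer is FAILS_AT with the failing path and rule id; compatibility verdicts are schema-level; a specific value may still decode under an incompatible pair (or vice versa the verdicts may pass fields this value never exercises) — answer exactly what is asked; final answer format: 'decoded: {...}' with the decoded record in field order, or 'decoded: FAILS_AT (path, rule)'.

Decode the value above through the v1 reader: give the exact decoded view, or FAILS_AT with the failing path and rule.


decoded: {"tier": "OWNER", "avatar": 0xFF, "height": 10.0, "attempts": 3, "zip": null, "retries": 0, "age": null}

the writer's type comes first in each Invoice pair
decode (reader v1):
  tier := "OWNER"
  avatar := 0xFF
  height := 10.0
  attempts := 3
  zip := null (missing; optional => null)
  retries := 0
  age := null (missing; optional => null)
  => decoded: {"tier": "OWNER", "avatar": 0xFF, "height": 10.0, "attempts": 3, "zip": null, "retries": 0, "age": null}
diffs on Invoice not affecting the asked answer:
  removed field zip from record Invoice -> affects the rule determinations only; this particular Invoice value decodes identically
  field attempts in record Invoice: required changed to optional -> affects the rule determinations only; this particular Invoice value decodes identically


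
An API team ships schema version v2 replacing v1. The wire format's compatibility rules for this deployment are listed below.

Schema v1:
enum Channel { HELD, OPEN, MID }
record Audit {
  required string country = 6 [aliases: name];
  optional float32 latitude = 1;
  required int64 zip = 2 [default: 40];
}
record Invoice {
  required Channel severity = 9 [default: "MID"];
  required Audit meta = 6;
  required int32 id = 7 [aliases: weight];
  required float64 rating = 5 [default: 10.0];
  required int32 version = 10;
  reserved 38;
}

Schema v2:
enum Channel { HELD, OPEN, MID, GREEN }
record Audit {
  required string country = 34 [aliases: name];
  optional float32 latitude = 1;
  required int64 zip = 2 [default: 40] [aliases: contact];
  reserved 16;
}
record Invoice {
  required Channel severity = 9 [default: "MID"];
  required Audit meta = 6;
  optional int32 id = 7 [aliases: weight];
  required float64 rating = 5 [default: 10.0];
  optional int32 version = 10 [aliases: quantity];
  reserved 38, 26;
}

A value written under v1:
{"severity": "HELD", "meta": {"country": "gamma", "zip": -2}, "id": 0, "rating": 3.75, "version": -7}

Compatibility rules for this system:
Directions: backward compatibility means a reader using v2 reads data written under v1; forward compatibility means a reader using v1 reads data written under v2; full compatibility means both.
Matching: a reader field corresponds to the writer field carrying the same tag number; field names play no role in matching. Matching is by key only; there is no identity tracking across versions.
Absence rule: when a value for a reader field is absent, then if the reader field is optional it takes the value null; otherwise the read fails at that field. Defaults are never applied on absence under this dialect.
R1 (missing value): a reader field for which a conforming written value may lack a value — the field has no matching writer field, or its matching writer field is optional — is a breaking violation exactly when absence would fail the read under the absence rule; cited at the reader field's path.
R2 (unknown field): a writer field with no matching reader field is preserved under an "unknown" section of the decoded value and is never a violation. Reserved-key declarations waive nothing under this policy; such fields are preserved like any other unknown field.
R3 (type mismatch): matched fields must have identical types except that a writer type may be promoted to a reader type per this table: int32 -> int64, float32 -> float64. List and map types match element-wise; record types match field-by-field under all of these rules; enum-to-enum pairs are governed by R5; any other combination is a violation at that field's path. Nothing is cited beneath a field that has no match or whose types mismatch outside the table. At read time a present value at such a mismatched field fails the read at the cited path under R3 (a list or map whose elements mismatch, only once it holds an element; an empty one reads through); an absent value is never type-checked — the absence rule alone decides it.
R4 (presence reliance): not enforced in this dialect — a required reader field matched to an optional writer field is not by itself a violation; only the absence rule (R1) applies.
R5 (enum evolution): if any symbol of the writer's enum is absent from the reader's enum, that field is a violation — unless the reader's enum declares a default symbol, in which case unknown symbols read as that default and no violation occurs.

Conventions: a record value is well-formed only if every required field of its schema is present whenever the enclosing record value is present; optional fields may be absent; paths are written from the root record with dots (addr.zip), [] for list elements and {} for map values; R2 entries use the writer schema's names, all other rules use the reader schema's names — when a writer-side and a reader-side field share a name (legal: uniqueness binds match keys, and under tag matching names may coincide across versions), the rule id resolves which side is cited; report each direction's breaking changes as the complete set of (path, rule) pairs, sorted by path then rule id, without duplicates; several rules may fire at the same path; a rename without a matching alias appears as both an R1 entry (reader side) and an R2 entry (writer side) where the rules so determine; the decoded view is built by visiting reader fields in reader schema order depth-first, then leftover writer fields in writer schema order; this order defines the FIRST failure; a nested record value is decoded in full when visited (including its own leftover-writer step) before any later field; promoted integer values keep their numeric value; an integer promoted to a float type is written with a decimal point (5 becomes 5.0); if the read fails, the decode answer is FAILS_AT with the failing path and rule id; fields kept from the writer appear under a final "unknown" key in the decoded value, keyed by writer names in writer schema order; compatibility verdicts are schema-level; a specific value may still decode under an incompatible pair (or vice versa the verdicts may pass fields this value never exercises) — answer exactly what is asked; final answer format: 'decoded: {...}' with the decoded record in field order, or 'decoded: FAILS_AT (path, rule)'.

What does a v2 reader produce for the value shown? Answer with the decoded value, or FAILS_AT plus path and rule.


in Invoice below, arrows point writer -> reader
migrating the Invoice value to v2:
  severity := "HELD"
  read fails at meta.country under R1 (no fill)
  => FAILS_AT (meta.country, R1)
ruling out the remaining Invoice differences:
  enum Channel (field severity in record Invoice): symbol GREEN added -> matters for Invoice compatibility verdicts, not for this value's decode
  field id in record Invoice: required changed to optional -> matters for Invoice compatibility verdicts, not for this value's decode
  field version in record Invoice: required changed to optional -> matters for Invoice compatibility verdicts, not for this value's decode

decoded: FAILS_AT (meta.country, R1)
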